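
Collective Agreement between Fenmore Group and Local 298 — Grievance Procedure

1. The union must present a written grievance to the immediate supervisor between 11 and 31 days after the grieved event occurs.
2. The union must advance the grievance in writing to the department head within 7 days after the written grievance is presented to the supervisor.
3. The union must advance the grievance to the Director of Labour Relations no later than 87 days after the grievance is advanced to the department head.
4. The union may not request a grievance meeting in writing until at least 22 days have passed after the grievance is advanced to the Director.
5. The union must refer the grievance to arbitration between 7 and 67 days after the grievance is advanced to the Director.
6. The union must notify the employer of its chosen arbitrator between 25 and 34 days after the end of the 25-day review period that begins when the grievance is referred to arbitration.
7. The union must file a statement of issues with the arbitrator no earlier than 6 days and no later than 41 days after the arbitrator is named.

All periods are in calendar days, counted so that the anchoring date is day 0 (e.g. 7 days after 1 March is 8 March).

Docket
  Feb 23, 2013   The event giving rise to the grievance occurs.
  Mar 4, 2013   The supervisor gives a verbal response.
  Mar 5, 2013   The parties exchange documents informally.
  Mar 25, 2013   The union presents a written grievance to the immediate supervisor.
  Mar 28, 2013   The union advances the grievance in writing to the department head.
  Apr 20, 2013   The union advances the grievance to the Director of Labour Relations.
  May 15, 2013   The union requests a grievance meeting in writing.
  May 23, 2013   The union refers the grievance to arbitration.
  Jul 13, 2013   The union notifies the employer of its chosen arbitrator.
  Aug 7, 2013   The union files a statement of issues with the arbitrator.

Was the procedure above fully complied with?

(1) the permitted window runs from Feb 23, 2013 + 11 = Mar 6, 2013 to Feb 23, 2013 + 31 = Mar 26, 2013; done Mar 25, 2013, which is between those dates.
(2) due by Mar 25, 2013 + 7 days = Apr 1, 2013; Mar 28, 2013 is within that limit.
(3) due by Mar 28, 2013 + 87 days = Jun 23, 2013; completed Apr 20, 2013, before the deadline.
(4) permitted from Apr 20, 2013 + 22 days = May 12, 2013 onward; done May 15, 2013 — permitted.
(5) the permitted window runs from Apr 20, 2013 + 7 = Apr 27, 2013 to Apr 20, 2013 + 67 = Jun 26, 2013; done May 23, 2013 — within the window.
(6) the permitted window runs from Jun 17, 2013 + 25 = Jul 12, 2013 to Jun 17, 2013 + 34 = Jul 21, 2013; Jul 13, 2013 falls inside that range.
(7) the permitted window runs from Jul 13, 2013 + 6 = Jul 19, 2013 to Jul 13, 2013 + 41 = Aug 23, 2013; done Aug 7, 2013, which is between those dates.

Yes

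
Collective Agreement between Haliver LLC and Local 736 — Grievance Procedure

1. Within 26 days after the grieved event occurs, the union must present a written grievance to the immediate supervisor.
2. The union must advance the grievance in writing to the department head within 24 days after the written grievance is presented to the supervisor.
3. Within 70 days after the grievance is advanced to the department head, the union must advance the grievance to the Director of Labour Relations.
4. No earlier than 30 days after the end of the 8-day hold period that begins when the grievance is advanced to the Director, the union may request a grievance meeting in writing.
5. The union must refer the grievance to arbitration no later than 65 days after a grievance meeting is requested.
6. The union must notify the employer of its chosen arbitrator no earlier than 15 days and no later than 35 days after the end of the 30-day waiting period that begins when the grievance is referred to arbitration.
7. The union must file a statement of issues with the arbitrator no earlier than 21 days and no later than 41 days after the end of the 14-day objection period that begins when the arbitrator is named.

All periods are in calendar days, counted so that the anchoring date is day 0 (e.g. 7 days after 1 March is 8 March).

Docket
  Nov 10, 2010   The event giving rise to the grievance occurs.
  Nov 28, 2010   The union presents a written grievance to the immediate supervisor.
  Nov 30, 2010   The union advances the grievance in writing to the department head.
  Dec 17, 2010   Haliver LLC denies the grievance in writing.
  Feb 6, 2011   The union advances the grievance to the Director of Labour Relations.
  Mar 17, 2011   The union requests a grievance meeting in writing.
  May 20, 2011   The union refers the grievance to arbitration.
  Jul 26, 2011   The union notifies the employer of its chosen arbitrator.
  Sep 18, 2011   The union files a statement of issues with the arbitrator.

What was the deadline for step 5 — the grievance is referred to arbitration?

Step 5 runs from Mar 17, 2011, when a grievance meeting is requested. 65 days after Mar 17, 2011 is May 21, 2011.

May 21, 2011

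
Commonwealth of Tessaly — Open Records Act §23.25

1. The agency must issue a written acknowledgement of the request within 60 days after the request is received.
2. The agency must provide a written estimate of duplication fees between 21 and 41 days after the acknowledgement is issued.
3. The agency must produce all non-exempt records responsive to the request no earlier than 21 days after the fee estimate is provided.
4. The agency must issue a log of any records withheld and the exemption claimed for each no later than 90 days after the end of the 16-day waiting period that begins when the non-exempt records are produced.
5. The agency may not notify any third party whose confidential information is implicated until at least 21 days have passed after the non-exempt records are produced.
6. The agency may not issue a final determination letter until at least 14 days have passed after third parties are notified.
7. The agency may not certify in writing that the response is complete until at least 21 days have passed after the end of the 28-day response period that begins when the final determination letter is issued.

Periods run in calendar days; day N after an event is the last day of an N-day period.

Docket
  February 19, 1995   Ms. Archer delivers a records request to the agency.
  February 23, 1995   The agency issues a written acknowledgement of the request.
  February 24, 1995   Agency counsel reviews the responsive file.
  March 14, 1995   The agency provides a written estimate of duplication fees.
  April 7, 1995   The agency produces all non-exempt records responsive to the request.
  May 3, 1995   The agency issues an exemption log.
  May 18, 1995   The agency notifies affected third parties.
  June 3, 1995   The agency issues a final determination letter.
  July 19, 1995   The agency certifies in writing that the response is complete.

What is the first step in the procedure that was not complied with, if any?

Step 1 — counting 60 days from February 19, 1995 (when the request is received) gives a deadline of April 20, 1995; February 23, 1995 is within that limit.
Step 2 — 21 and 41 days from February 23, 1995 (when the acknowledgement is issued) are March 16, 1995 and April 5, 1995 respectively; March 14, 1995 is 2 days too early.

Step 2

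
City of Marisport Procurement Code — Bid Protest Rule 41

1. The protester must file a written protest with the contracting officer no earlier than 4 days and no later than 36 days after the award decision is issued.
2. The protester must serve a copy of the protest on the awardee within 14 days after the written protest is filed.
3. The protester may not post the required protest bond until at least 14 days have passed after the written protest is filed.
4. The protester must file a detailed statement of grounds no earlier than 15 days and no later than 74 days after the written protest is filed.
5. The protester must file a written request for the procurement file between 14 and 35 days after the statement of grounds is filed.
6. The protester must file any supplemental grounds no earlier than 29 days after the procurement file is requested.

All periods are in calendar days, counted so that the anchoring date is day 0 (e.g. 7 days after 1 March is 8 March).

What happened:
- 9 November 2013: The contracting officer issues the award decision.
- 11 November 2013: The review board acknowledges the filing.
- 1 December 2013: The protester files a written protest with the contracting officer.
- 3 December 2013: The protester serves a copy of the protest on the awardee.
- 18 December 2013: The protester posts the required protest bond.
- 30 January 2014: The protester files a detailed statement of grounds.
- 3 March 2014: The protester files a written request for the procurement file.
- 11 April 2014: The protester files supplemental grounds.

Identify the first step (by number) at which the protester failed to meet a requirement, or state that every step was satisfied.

None — every step was satisfied

Step 1 — 4 and 36 days from 9 November 2013 (when the award decision is issued) are 13 November 2013 and 15 December 2013 respectively; done 1 December 2013 — within the window.
Step 2 — counting 14 days from 1 December 2013 (when the written protest is filed) gives a deadline of 15 December 2013; completed 3 December 2013, before the deadline.
Step 3 — must wait 14 days from 1 December 2013 (when the written protest is filed), so not before 15 December 2013; done 18 December 2013 — permitted.
Step 4 — 15 and 74 days from 1 December 2013 (when the written protest is filed) are 16 December 2013 and 13 February 2014 respectively; done 30 January 2014, which is between those dates.
Step 5 — 14 and 35 days from 30 January 2014 (when the statement of grounds is filed) are 13 February 2014 and 6 March 2014 respectively; done 3 March 2014 — within the window.
Step 6 — must wait 29 days from 3 March 2014 (when the procurement file is requested), so not before 1 April 2014; done 11 April 2014, after the minimum wait.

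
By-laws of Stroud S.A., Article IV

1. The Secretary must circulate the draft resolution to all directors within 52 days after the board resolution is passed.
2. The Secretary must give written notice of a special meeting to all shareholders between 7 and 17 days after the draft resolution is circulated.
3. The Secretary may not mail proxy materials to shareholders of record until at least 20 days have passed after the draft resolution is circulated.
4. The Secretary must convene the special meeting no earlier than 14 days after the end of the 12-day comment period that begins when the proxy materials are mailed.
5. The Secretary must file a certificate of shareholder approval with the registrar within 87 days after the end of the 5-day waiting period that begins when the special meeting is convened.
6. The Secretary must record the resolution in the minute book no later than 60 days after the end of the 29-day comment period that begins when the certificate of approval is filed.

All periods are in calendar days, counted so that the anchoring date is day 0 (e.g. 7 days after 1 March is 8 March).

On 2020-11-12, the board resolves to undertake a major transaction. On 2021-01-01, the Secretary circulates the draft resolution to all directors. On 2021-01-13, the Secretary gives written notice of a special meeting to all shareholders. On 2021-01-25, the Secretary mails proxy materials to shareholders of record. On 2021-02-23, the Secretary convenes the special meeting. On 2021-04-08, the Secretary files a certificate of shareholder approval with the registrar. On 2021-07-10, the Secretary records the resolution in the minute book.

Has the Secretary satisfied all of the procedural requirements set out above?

No

Step 1 — counting 52 days from 2020-11-12 (when the board resolution is passed) gives a deadline of 2021-01-03; 2021-01-01 is within that limit.
Step 2 — 7 and 17 days from 2021-01-01 (when the draft resolution is circulated) are 2021-01-08 and 2021-01-18 respectively; done 2021-01-13, which is between those dates.
Step 3 — must wait 20 days from 2021-01-01 (when the draft resolution is circulated), so not before 2021-01-21; done 2021-01-25 — permitted.
Step 4 — must wait 14 days from 2021-02-06 (end of the 12-day comment period, which began when the proxy materials are mailed on 2021-01-25), so not before 2021-02-20; done 2021-02-23 — permitted.
Step 5 — counting 87 days from 2021-02-28 (end of the 5-day waiting period, which began when the special meeting is convened on 2021-02-23) gives a deadline of 2021-05-26; done 2021-04-08 — timely.
Step 6 — counting 60 days from 2021-05-07 (end of the 29-day comment period, which began when the certificate of approval is filed on 2021-04-08) gives a deadline of 2021-07-06; not done until 2021-07-10, 4 days after the deadline.
The analysis stops there.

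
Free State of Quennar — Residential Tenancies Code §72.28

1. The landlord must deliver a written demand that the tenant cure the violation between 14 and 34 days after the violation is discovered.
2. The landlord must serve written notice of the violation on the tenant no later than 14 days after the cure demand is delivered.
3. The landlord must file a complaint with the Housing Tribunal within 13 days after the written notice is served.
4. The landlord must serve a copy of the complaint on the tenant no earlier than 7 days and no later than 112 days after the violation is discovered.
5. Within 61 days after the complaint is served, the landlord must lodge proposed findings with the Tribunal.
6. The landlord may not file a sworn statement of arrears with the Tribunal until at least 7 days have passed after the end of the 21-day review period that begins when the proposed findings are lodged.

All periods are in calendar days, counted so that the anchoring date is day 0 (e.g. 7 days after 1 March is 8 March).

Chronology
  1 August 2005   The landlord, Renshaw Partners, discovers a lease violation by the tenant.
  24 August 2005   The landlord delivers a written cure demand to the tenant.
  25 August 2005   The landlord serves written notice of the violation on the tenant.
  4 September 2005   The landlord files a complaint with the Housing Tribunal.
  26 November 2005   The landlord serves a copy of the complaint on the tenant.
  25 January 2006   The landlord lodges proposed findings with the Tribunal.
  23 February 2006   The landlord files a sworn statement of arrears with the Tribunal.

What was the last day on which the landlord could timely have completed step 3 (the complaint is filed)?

Step 3 runs from 25 August 2005, when the written notice is served. 13 days after 25 August 2005 is 7 September 2005.

7 September 2005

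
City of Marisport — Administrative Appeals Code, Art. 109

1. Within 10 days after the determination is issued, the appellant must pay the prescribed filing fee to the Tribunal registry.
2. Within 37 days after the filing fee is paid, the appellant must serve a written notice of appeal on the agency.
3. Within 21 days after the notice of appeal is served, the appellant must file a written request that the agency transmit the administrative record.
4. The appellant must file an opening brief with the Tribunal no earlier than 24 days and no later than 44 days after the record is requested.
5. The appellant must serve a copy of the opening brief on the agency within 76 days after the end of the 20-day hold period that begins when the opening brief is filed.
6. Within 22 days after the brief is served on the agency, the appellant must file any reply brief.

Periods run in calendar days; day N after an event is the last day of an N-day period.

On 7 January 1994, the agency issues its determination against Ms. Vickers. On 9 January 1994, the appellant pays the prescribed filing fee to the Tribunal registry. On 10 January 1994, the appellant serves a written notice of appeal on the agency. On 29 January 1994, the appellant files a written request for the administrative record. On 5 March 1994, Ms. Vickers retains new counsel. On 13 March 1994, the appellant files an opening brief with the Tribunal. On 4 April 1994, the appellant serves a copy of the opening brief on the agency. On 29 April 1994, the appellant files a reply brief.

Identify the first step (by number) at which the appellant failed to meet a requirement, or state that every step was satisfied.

Step 1 — counting 10 days from 7 January 1994 (when the determination is issued) gives a deadline of 17 January 1994; 9 January 1994 is within that limit.
Step 2 — counting 37 days from 9 January 1994 (when the filing fee is paid) gives a deadline of 15 February 1994; 10 January 1994 is within that limit.
Step 3 — counting 21 days from 10 January 1994 (when the notice of appeal is served) gives a deadline of 31 January 1994; completed 29 January 1994, before the deadline.
Step 4 — 24 and 44 days from 29 January 1994 (when the record is requested) are 22 February 1994 and 14 March 1994 respectively; done 13 March 1994 — within the window.
Step 5 — counting 76 days from 2 April 1994 (end of the 20-day hold period, which began when the opening brief is filed on 13 March 1994) gives a deadline of 17 June 1994; completed 4 April 1994, before the deadline.
Step 6 — counting 22 days from 4 April 1994 (when the brief is served on the agency) gives a deadline of 26 April 1994; done 29 April 1994 — 3 days late.

Step 6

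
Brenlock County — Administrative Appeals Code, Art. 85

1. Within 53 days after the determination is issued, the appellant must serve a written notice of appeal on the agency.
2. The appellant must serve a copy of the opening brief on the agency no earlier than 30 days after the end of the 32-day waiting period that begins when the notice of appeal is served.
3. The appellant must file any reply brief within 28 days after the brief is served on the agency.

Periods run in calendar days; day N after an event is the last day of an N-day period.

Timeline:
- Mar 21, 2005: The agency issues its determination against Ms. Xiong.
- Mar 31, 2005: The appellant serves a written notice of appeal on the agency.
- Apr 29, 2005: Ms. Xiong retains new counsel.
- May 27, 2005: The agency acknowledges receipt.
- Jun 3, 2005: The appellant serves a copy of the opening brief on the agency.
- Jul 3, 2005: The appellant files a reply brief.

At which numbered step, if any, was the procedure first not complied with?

Step 3

Step 1: 53 days after Mar 21, 2005 (when the determination is issued) is May 13, 2005; Mar 31, 2005 is within that limit.
Step 2: the earliest permitted date is 30 days after May 2, 2005 (end of the 32-day waiting period, which began when the notice of appeal is served on Mar 31, 2005), i.e. Jun 1, 2005; done Jun 3, 2005, after the minimum wait.
Step 3: 28 days after Jun 3, 2005 (when the brief is served on the agency) is Jul 1, 2005; done Jul 3, 2005 — 2 days late.
Later steps need not be reached.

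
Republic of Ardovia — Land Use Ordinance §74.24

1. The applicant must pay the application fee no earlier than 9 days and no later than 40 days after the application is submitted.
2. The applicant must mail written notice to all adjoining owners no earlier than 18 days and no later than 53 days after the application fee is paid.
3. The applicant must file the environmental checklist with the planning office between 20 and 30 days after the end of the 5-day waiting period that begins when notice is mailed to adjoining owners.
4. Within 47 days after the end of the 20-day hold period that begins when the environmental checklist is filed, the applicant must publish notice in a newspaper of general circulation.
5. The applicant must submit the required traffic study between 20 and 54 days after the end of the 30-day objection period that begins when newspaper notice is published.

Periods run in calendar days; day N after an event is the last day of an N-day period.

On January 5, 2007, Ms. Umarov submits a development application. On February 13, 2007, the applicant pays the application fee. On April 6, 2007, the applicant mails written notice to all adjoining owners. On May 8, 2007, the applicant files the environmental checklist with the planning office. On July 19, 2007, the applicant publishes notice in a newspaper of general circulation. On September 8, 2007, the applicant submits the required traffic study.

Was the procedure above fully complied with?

No

Step 1 — 9 and 40 days from January 5, 2007 (when the application is submitted) are January 14, 2007 and February 14, 2007 respectively; February 13, 2007 falls inside that range.
Step 2 — 18 and 53 days from February 13, 2007 (when the application fee is paid) are March 3, 2007 and April 7, 2007 respectively; done April 6, 2007, which is between those dates.
Step 3 — 20 and 30 days from April 11, 2007 (end of the 5-day waiting period, which began when notice is mailed to adjoining owners on April 6, 2007) are May 1, 2007 and May 11, 2007 respectively; May 8, 2007 falls inside that range.
Step 4 — counting 47 days from May 28, 2007 (end of the 20-day hold period, which began when the environmental checklist is filed on May 8, 2007) gives a deadline of July 14, 2007; not done until July 19, 2007, 5 days after the deadline.
No need to go further; step 4 was not satisfied.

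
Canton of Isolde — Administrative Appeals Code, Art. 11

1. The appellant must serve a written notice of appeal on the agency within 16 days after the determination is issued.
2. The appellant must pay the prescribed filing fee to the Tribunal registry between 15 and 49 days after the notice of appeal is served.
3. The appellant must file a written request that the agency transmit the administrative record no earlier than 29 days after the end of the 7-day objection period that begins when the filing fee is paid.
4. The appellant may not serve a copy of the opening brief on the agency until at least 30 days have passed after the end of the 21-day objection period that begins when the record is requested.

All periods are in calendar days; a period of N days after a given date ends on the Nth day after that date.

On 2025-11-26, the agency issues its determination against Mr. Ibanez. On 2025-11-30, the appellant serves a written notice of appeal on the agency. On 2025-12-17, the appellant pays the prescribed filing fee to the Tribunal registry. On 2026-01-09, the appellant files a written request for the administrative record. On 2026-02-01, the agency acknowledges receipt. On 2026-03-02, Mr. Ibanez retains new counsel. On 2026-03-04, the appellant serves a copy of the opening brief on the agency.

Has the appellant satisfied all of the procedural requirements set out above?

Step 1 — counting 16 days from 2025-11-26 (when the determination is issued) gives a deadline of 2025-12-12; completed 2025-11-30, before the deadline.
Step 2 — 15 and 49 days from 2025-11-30 (when the notice of appeal is served) are 2025-12-15 and 2026-01-18 respectively; done 2025-12-17 — within the window.
Step 3 — must wait 29 days from 2025-12-24 (end of the 7-day objection period, which began when the filing fee is paid on 2025-12-17), so not before 2026-01-22; 2026-01-09 is 13 days before the earliest permitted date.
That is the first point of non-compliance.

No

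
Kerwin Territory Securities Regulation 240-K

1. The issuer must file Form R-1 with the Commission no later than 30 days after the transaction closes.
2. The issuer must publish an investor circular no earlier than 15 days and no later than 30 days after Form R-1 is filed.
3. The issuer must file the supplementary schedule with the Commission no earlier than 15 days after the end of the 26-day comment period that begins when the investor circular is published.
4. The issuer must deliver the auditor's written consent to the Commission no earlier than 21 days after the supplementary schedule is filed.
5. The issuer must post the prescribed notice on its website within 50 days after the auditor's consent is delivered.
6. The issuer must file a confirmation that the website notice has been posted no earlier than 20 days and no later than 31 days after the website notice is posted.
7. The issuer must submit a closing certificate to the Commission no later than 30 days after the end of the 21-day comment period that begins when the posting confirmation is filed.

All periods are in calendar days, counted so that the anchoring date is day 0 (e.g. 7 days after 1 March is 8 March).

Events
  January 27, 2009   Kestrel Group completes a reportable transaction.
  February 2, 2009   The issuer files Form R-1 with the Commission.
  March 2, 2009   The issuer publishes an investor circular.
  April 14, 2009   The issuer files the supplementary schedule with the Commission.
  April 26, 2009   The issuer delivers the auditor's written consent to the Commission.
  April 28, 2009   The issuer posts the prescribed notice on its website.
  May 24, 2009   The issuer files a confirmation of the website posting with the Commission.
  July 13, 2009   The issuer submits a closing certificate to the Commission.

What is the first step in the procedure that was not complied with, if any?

Step 4

(1) due by January 27, 2009 + 30 days = February 26, 2009; February 2, 2009 is within that limit.
(2) the permitted window runs from February 2, 2009 + 15 = February 17, 2009 to February 2, 2009 + 30 = March 4, 2009; done March 2, 2009 — within the window.
(3) permitted from March 28, 2009 + 15 days = April 12, 2009 onward; April 14, 2009 is on or after that date.
(4) permitted from April 14, 2009 + 21 days = May 5, 2009 onward; acted on April 26, 2009, 9 days prematurely.
Later steps need not be reached.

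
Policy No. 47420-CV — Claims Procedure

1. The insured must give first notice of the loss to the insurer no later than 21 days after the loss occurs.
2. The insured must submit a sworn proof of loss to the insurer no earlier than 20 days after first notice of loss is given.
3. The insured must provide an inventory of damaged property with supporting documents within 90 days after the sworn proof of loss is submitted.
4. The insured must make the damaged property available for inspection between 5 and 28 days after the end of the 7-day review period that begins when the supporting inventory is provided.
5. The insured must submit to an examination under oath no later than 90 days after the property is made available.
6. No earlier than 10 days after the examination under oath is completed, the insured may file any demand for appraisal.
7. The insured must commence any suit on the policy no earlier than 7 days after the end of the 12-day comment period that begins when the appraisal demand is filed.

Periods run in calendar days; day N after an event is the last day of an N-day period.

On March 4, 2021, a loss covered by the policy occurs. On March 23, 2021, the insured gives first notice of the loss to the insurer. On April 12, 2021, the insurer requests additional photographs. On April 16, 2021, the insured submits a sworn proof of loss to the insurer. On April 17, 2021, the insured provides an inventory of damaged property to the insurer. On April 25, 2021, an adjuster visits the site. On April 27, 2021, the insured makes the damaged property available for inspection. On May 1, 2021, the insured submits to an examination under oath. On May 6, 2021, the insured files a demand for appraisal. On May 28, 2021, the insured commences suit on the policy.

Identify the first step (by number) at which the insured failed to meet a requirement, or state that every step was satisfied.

Step 1 — counting 21 days from March 4, 2021 (when the loss occurs) gives a deadline of March 25, 2021; done March 23, 2021 — timely.
Step 2 — must wait 20 days from March 23, 2021 (when first notice of loss is given), so not before April 12, 2021; done April 16, 2021, after the minimum wait.
Step 3 — counting 90 days from April 16, 2021 (when the sworn proof of loss is submitted) gives a deadline of July 15, 2021; done April 17, 2021 — timely.
Step 4 — 5 and 28 days from April 24, 2021 (end of the 7-day review period, which began when the supporting inventory is provided on April 17, 2021) are April 29, 2021 and May 22, 2021 respectively; April 27, 2021 is 2 days too early.
That is the first point of non-compliance.

Step 4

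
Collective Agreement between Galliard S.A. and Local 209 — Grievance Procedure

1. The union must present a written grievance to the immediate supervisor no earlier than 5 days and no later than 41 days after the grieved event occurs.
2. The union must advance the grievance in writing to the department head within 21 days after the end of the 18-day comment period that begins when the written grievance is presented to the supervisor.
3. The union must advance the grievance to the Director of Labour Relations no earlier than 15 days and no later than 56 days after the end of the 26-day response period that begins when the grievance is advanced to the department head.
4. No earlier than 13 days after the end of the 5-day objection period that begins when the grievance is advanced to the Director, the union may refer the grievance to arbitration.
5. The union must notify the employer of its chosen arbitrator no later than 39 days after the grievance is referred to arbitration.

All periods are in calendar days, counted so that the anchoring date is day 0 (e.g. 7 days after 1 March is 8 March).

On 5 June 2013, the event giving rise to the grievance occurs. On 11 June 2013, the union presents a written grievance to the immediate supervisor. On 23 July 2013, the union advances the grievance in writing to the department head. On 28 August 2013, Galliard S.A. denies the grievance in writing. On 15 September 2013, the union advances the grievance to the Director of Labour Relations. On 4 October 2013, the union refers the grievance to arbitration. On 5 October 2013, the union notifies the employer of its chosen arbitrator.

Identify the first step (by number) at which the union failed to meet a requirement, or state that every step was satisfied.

Step 1: the window is 5–41 days after 5 June 2013 (when the grieved event occurs), so 10 June 2013 through 16 July 2013; 11 June 2013 falls inside that range.
Step 2: 21 days after 29 June 2013 (end of the 18-day comment period, which began when the written grievance is presented to the supervisor on 11 June 2013) is 20 July 2013; not done until 23 July 2013, 3 days after the deadline.
The procedure was therefore not followed at step 2.

Step 2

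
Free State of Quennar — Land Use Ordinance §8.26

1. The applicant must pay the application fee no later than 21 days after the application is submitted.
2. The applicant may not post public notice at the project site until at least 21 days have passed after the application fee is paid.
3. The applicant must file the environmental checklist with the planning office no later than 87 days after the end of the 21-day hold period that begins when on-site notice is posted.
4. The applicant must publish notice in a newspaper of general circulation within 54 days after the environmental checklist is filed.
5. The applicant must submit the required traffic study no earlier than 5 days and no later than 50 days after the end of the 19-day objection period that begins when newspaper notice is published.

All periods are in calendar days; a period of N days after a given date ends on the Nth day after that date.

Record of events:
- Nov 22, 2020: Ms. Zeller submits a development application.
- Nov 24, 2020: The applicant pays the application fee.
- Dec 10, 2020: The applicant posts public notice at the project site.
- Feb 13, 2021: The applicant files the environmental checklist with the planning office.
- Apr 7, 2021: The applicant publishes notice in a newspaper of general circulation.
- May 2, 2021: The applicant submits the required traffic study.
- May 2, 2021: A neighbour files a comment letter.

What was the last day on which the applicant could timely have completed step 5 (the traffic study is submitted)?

Jun 15, 2021

Newspaper notice is published on Apr 7, 2021; the 19-day objection period therefore ends Apr 26, 2021, and step 5 runs from that date. The window is 5–50 days after Apr 26, 2021; it closes on Jun 15, 2021.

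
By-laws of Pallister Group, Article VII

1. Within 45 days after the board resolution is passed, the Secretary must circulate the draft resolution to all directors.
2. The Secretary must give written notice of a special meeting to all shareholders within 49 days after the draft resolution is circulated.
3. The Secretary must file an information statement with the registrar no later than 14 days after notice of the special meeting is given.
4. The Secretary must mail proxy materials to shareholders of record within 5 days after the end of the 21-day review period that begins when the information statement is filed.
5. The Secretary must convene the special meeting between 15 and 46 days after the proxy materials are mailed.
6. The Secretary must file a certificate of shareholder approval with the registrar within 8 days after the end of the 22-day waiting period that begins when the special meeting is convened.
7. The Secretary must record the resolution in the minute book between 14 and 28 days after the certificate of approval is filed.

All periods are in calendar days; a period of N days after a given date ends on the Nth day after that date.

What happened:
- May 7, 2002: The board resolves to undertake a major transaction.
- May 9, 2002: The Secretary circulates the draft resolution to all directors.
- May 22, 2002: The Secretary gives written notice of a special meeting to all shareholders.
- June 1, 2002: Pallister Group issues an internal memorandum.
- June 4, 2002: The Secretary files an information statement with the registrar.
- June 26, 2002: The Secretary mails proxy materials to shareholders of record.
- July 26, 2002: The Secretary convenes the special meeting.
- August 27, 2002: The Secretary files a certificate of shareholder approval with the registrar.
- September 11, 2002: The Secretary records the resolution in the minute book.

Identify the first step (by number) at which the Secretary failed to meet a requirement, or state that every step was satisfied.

Step 6

Step 1 — counting 45 days from May 7, 2002 (when the board resolution is passed) gives a deadline of June 21, 2002; May 9, 2002 is within that limit.
Step 2 — counting 49 days from May 9, 2002 (when the draft resolution is circulated) gives a deadline of June 27, 2002; May 22, 2002 is within that limit.
Step 3 — counting 14 days from May 22, 2002 (when notice of the special meeting is given) gives a deadline of June 5, 2002; June 4, 2002 is within that limit.
Step 4 — counting 5 days from June 25, 2002 (end of the 21-day review period, which began when the information statement is filed on June 4, 2002) gives a deadline of June 30, 2002; completed June 26, 2002, before the deadline.
Step 5 — 15 and 46 days from June 26, 2002 (when the proxy materials are mailed) are July 11, 2002 and August 11, 2002 respectively; done July 26, 2002 — within the window.
Step 6 — counting 8 days from August 17, 2002 (end of the 22-day waiting period, which began when the special meeting is convened on July 26, 2002) gives a deadline of August 25, 2002; not done until August 27, 2002, 2 days after the deadline.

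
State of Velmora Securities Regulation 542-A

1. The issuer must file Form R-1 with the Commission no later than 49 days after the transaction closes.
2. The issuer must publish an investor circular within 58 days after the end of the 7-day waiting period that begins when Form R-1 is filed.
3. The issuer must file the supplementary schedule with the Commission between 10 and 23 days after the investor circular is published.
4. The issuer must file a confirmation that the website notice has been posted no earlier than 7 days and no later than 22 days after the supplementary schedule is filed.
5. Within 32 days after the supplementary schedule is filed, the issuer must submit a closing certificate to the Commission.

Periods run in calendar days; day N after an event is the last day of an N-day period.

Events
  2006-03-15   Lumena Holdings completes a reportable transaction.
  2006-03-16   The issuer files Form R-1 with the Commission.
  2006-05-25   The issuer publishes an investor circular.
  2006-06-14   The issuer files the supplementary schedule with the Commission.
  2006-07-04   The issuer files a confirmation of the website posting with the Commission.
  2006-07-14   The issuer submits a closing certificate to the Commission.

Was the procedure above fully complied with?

Step 1: 49 days after 2006-03-15 (when the transaction closes) is 2006-05-03; done 2006-03-16 — timely.
Step 2: 58 days after 2006-03-23 (end of the 7-day waiting period, which began when Form R-1 is filed on 2006-03-16) is 2006-05-20; done 2006-05-25 — 5 days late.

No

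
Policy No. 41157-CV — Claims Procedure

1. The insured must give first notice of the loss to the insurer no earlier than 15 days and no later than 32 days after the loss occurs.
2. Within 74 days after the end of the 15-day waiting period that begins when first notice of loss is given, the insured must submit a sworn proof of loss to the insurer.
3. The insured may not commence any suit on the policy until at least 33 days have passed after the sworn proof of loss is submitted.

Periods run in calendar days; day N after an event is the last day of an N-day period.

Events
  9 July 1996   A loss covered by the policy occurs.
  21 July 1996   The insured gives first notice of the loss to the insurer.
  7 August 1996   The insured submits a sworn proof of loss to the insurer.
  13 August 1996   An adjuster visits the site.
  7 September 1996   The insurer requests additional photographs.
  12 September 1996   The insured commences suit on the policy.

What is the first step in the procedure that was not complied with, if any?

(1) the permitted window runs from 9 July 1996 + 15 = 24 July 1996 to 9 July 1996 + 32 = 10 August 1996; done 21 July 1996 — 3 days before the window opened.
That is the first point of non-compliance.

Step 1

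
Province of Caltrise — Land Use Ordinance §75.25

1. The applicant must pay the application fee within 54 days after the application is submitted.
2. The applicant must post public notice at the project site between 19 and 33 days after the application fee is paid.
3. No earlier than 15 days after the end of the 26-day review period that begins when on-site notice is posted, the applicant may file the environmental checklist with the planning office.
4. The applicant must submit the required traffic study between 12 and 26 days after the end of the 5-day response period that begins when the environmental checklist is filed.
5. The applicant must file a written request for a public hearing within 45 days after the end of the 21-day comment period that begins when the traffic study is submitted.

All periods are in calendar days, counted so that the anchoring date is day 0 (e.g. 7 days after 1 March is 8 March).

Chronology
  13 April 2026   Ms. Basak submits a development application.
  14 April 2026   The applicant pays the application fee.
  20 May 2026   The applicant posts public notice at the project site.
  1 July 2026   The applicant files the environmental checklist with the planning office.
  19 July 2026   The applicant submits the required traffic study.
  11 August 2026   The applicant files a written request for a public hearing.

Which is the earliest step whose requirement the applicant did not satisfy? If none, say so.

Step 2

Step 1 — counting 54 days from 13 April 2026 (when the application is submitted) gives a deadline of 6 June 2026; 14 April 2026 is within that limit.
Step 2 — 19 and 33 days from 14 April 2026 (when the application fee is paid) are 3 May 2026 and 17 May 2026 respectively; 20 May 2026 is 3 days past the end of the window.
Later steps need not be reached.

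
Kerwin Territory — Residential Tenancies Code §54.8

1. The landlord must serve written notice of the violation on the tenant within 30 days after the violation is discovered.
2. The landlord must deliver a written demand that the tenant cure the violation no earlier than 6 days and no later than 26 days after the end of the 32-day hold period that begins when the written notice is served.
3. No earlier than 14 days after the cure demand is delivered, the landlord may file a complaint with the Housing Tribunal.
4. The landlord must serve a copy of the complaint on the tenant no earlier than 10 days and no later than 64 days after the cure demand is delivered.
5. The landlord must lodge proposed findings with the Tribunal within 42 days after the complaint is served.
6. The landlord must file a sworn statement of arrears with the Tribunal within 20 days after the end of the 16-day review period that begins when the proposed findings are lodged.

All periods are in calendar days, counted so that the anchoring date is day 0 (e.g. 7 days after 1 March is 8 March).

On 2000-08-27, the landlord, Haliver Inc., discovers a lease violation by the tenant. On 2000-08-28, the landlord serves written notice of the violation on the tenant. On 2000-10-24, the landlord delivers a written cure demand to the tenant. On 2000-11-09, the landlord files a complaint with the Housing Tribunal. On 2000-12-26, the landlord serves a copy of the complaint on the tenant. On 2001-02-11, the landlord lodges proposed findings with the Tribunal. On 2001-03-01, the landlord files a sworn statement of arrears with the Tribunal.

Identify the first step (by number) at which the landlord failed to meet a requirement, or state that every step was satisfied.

Step 5

Step 1 — counting 30 days from 2000-08-27 (when the violation is discovered) gives a deadline of 2000-09-26; 2000-08-28 is within that limit.
Step 2 — 6 and 26 days from 2000-09-29 (end of the 32-day hold period, which began when the written notice is served on 2000-08-28) are 2000-10-05 and 2000-10-25 respectively; 2000-10-24 falls inside that range.
Step 3 — must wait 14 days from 2000-10-24 (when the cure demand is delivered), so not before 2000-11-07; done 2000-11-09, after the minimum wait.
Step 4 — 10 and 64 days from 2000-10-24 (when the cure demand is delivered) are 2000-11-03 and 2000-12-27 respectively; 2000-12-26 falls inside that range.
Step 5 — counting 42 days from 2000-12-26 (when the complaint is served) gives a deadline of 2001-02-06; not done until 2001-02-11, 5 days after the deadline.
The procedure was therefore not followed at step 5.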